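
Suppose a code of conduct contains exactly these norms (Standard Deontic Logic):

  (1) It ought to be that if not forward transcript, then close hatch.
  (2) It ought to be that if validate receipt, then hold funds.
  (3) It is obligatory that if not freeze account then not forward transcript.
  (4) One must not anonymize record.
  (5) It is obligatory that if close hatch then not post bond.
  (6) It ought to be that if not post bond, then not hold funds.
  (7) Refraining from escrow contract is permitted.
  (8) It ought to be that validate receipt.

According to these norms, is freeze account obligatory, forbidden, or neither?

Obligatory

Premise 8 states O(validate_receipt) outright.
With premise 2, O(validate_receipt → hold_funds), the K-axiom yields O(hold_funds).
The contrapositive of premise 6 (O(¬post_bond → ¬hold_funds)) is O(hold_funds → post_bond), and O(hold_funds) is already established, so O(post_bond).
Premise 5, O(close_hatch → ¬post_bond), contraposes to O(post_bond → ¬close_hatch); with O(post_bond) we get O(¬close_hatch).
Premise 1 is O(¬forward_transcript → close_hatch); contrapositively O(¬close_hatch → forward_transcript). Since O(¬close_hatch) holds, K gives O(forward_transcript).
Premise 3 is O(¬freeze_account → ¬forward_transcript); contrapositively O(forward_transcript → freeze_account). Since O(forward_transcript) holds, K gives O(freeze_account).
Premises 4, 7 do not contribute to this derivation.
Hence freeze_account is obligatory.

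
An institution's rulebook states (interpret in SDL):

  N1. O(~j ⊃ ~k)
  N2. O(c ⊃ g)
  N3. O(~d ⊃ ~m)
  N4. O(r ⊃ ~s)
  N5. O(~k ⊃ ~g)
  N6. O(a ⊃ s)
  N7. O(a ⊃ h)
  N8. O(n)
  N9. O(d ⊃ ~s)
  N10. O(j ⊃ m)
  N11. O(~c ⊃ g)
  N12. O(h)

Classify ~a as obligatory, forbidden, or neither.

Premises 2 and 11 are O(c ⊃ g) and O(~c ⊃ g); every ideal world satisfies c or ~c, so in either case g holds — hence O(g).
Premise 5 is O(~k ⊃ ~g); contrapositively O(g ⊃ k). Since O(g) holds, K gives O(k).
Premise 1 is O(~j ⊃ ~k); contrapositively O(k ⊃ j). Since O(k) holds, K gives O(j).
From O(j) and premise 10, O(j ⊃ m), we obtain O(m).
Premise 3 is O(~d ⊃ ~m); contrapositively O(m ⊃ d). Since O(m) holds, K gives O(d).
Premise 9 is O(d ⊃ ~s); since O(d), deontic closure gives O(~s).
Premise 6 is O(a ⊃ s); contrapositively O(~s ⊃ ~a). Since O(~s) holds, K gives O(~a).
Premises 4, 7, 8, 12 do not contribute to this derivation.
Hence ~a is obligatory.

Obligatory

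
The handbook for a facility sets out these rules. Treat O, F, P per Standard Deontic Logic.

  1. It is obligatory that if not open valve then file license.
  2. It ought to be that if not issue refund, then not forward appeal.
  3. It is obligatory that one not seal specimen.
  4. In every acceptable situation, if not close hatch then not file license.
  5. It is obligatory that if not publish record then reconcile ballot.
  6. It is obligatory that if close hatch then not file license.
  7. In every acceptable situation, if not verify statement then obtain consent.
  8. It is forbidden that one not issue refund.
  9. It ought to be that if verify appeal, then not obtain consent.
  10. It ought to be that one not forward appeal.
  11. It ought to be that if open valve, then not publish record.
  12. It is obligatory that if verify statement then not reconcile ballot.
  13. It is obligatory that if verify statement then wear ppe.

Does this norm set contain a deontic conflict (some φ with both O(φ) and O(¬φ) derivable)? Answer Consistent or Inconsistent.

Premise 2 is O(¬issue_refund → ¬forward_appeal); even if O(¬forward_appeal) held, inferring O(¬issue_refund) would be affirming the consequent — invalid.
So O(¬issue_refund) is not derivable, and the apparent clash with O(issue_refund) does not arise.
A world satisfying every obligation exists (e.g. close_hatch=false, file_license=false, forward_appeal=false, issue_refund=true, obtain_consent=true, open_valve=true, publish_record=false, reconcile_ballot=true, seal_specimen=false, verify_appeal=false, verify_statement=false, wear_ppe=false); no atom is both obligatory and forbidden, so the set is consistent.

Consistent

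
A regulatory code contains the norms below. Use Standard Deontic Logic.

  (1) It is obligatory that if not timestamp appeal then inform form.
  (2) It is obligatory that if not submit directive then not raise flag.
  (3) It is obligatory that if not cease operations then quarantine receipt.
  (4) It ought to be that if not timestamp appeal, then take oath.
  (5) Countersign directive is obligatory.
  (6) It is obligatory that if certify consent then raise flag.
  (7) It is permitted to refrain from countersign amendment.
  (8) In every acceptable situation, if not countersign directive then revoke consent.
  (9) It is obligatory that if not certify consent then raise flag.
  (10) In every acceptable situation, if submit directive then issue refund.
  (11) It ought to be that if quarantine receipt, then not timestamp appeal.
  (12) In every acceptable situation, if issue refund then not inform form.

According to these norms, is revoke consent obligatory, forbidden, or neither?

Premise 8 is O(¬countersign_directive → revoke_consent), but O(¬countersign_directive) is not derivable from the premises, so it does not yield O(revoke_consent).
No premise or chain of K-axiom applications forces O(revoke_consent), and none forces O(¬revoke_consent). So revoke_consent is neither obligatory nor forbidden under these norms.

Neither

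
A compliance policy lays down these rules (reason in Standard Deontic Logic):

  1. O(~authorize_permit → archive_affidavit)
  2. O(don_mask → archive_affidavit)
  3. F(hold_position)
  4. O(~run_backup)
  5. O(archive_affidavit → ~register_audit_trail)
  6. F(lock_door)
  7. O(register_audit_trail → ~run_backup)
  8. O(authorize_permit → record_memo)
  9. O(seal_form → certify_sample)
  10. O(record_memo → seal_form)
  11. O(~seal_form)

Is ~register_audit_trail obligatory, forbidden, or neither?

From premise 11 we have O(~seal_form).
The contrapositive of premise 10 (O(record_memo → seal_form)) is O(~seal_form → ~record_memo), and O(~seal_form) is already established, so O(~record_memo).
The contrapositive of premise 8 (O(authorize_permit → record_memo)) is O(~record_memo → ~authorize_permit), and O(~record_memo) is already established, so O(~authorize_permit).
From O(~authorize_permit) and premise 1, O(~authorize_permit → archive_affidavit), we obtain O(archive_affidavit).
From O(archive_affidavit) and premise 5, O(archive_affidavit → ~register_audit_trail), we obtain O(~register_audit_trail).
Premises 2, 3, 4, 6, 7, 9 do not contribute to this derivation.
Hence ~register_audit_trail is obligatory.

Obligatory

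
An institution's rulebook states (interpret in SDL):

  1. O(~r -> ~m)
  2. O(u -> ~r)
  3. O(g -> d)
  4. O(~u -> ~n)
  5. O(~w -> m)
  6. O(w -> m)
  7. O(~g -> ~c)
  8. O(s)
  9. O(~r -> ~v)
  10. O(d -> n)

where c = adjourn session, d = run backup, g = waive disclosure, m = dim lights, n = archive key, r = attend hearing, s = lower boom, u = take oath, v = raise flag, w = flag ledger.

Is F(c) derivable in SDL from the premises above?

Yes

Premises 5 and 6 cover both cases: O(~w -> m) and O(w -> m). Since ~w ∨ w is a tautology, O(m) follows.
The contrapositive of premise 1 (O(~r -> ~m)) is O(m -> r), and O(m) is already established, so O(r).
Premise 2 is O(u -> ~r); contrapositively O(r -> ~u). Since O(r) holds, K gives O(~u).
Premise 4 is O(~u -> ~n); since O(~u), deontic closure gives O(~n).
Premise 10, O(d -> n), contraposes to O(~n -> ~d); with O(~n) we get O(~d).
Premise 3, O(g -> d), contraposes to O(~d -> ~g); with O(~d) we get O(~g).
With premise 7, O(~g -> ~c), the K-axiom yields O(~c).
Premises 8, 9 do not contribute to this derivation.
So O(~c) holds, i.e. F(c). The claim follows.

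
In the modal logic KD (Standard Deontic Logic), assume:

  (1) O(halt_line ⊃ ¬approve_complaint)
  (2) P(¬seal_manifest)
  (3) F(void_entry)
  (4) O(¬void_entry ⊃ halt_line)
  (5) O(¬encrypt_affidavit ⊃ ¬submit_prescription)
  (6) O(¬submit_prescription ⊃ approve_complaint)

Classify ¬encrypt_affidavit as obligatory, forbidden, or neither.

Premise 3 is F(void_entry), i.e. O(¬void_entry).
Premise 4 is O(¬void_entry ⊃ halt_line); since O(¬void_entry), deontic closure gives O(halt_line).
Applying K to premise 1 (O(halt_line ⊃ ¬approve_complaint)) and O(halt_line) yields O(¬approve_complaint).
Premise 6 is O(¬submit_prescription ⊃ approve_complaint); contrapositively O(¬approve_complaint ⊃ submit_prescription). Since O(¬approve_complaint) holds, K gives O(submit_prescription).
The contrapositive of premise 5 (O(¬encrypt_affidavit ⊃ ¬submit_prescription)) is O(submit_prescription ⊃ encrypt_affidavit), and O(submit_prescription) is already established, so O(encrypt_affidavit).
Premise 2 does not contribute to this derivation.
Thus O(encrypt_affidavit), which is F(¬encrypt_affidavit): ¬encrypt_affidavit is forbidden.

Forbidden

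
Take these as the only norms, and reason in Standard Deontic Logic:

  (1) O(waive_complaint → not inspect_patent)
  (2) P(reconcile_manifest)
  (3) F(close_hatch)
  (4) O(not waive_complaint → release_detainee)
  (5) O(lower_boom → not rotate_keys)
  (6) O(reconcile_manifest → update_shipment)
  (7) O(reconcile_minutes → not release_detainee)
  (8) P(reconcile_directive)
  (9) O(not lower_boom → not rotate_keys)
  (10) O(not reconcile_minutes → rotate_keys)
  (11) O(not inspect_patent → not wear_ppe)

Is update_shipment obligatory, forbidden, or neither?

Premise 6 is O(reconcile_manifest → update_shipment), but O(reconcile_manifest) is not derivable from the premises (the permission P(reconcile_manifest) asserts only not O(not reconcile_manifest), not O(reconcile_manifest)), so it does not yield O(update_shipment).
No premise or chain of K-axiom applications forces O(update_shipment), and none forces O(not update_shipment). So update_shipment is neither obligatory nor forbidden under these norms.

Neither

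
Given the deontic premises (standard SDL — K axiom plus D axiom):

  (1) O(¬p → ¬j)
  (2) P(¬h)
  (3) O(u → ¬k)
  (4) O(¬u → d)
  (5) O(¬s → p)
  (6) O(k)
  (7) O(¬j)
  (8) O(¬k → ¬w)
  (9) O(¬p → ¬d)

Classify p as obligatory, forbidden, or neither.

Premise 6 gives O(k).
Premise 3, O(u → ¬k), contraposes to O(k → ¬u); with O(k) we get O(¬u).
Premise 4 is O(¬u → d); since O(¬u), deontic closure gives O(d).
Premise 9 is O(¬p → ¬d); contrapositively O(d → p). Since O(d) holds, K gives O(p).
Premises 1, 2, 5, 7, 8 do not contribute to this derivation.
Hence p is obligatory.

Obligatory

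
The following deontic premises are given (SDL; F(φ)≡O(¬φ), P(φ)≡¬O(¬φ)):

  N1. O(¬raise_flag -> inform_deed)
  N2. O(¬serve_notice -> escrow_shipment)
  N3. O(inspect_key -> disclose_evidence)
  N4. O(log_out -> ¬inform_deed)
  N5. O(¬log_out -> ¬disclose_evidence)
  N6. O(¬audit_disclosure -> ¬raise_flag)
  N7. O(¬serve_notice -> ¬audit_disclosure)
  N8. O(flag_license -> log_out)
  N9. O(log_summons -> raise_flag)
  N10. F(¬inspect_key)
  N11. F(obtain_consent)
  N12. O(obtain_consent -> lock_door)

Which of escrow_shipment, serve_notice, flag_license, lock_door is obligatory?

Premise 10 is F(¬inspect_key), i.e. O(inspect_key).
From O(inspect_key) and premise 3, O(inspect_key -> disclose_evidence), we obtain O(disclose_evidence).
Premise 5 is O(¬log_out -> ¬disclose_evidence); contrapositively O(disclose_evidence -> log_out). Since O(disclose_evidence) holds, K gives O(log_out).
Premise 4 is O(log_out -> ¬inform_deed); since O(log_out), deontic closure gives O(¬inform_deed).
The contrapositive of premise 1 (O(¬raise_flag -> inform_deed)) is O(¬inform_deed -> raise_flag), and O(¬inform_deed) is already established, so O(raise_flag).
The contrapositive of premise 6 (O(¬audit_disclosure -> ¬raise_flag)) is O(raise_flag -> audit_disclosure), and O(raise_flag) is already established, so O(audit_disclosure).
Premise 7 is O(¬serve_notice -> ¬audit_disclosure); contrapositively O(audit_disclosure -> serve_notice). Since O(audit_disclosure) holds, K gives O(serve_notice).
So O(serve_notice) holds — serve_notice is obligatory. None of the other listed options is made obligatory by any chain of premises.

serve_notice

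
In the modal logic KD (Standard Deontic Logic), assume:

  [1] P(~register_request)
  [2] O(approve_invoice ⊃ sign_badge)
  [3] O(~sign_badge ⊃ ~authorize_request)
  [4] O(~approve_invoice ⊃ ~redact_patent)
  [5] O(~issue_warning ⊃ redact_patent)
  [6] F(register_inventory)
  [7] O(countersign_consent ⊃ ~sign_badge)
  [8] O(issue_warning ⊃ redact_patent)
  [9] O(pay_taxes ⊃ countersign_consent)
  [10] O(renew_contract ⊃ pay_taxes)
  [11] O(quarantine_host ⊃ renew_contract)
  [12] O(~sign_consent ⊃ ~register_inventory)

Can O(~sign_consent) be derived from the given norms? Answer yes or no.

No

Premise 12 is O(~sign_consent ⊃ ~register_inventory); even if O(~register_inventory) held, inferring O(~sign_consent) would be affirming the consequent — invalid.
No other premise forces O(~sign_consent). An ideal world satisfying every premise can still have ~sign_consent false, so O(~sign_consent) is not derivable.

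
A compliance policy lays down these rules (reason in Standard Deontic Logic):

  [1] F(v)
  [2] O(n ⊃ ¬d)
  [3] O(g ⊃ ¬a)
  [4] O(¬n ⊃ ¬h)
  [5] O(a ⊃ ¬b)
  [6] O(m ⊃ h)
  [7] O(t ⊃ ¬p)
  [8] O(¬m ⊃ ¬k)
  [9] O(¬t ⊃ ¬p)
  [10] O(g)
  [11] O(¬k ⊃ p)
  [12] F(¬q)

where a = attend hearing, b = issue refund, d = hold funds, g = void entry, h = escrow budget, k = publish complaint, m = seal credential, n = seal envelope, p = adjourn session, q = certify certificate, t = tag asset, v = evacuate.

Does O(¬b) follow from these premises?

Premise 5 is O(a ⊃ ¬b), but O(a) is not derivable from the premises, so it does not yield O(¬b).
No other premise forces O(¬b). An ideal world satisfying every premise can still have ¬b false, so O(¬b) is not derivable.

No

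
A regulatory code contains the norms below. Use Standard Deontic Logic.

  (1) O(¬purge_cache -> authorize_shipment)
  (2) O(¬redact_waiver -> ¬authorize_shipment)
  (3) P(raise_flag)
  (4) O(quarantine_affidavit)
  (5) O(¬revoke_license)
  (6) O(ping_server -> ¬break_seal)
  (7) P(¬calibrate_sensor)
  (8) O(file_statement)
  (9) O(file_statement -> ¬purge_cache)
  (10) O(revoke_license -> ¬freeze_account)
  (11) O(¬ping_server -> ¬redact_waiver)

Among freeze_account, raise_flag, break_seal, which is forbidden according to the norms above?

break_seal

Premise 8 gives O(file_statement).
Applying K to premise 9 (O(file_statement -> ¬purge_cache)) and O(file_statement) yields O(¬purge_cache).
Applying K to premise 1 (O(¬purge_cache -> authorize_shipment)) and O(¬purge_cache) yields O(authorize_shipment).
Premise 2 is O(¬redact_waiver -> ¬authorize_shipment); contrapositively O(authorize_shipment -> redact_waiver). Since O(authorize_shipment) holds, K gives O(redact_waiver).
Premise 11 is O(¬ping_server -> ¬redact_waiver); contrapositively O(redact_waiver -> ping_server). Since O(redact_waiver) holds, K gives O(ping_server).
With premise 6, O(ping_server -> ¬break_seal), the K-axiom yields O(¬break_seal).
So O(¬break_seal) holds, i.e. break_seal is forbidden. None of the other listed options is forbidden under the premises.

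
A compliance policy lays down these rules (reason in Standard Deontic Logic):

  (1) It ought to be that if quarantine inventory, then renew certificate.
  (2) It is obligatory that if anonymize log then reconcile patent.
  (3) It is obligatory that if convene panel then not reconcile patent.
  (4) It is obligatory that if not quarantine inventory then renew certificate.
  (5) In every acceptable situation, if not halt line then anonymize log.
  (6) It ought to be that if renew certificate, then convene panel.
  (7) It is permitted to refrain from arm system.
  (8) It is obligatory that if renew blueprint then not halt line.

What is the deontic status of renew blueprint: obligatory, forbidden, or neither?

Forbidden

Premises 1 and 4 are O(quarantine_inventory → renew_certificate) and O(¬quarantine_inventory → renew_certificate); every ideal world satisfies quarantine_inventory or ¬quarantine_inventory, so in either case renew_certificate holds — hence O(renew_certificate).
Applying K to premise 6 (O(renew_certificate → convene_panel)) and O(renew_certificate) yields O(convene_panel).
With premise 3, O(convene_panel → ¬reconcile_patent), the K-axiom yields O(¬reconcile_patent).
Premise 2 is O(anonymize_log → reconcile_patent); contrapositively O(¬reconcile_patent → ¬anonymize_log). Since O(¬reconcile_patent) holds, K gives O(¬anonymize_log).
Premise 5 is O(¬halt_line → anonymize_log); contrapositively O(¬anonymize_log → halt_line). Since O(¬anonymize_log) holds, K gives O(halt_line).
Premise 8, O(renew_blueprint → ¬halt_line), contraposes to O(halt_line → ¬renew_blueprint); with O(halt_line) we get O(¬renew_blueprint).
Premise 7 does not contribute to this derivation.
Thus O(¬renew_blueprint), which is F(renew_blueprint): renew_blueprint is forbidden.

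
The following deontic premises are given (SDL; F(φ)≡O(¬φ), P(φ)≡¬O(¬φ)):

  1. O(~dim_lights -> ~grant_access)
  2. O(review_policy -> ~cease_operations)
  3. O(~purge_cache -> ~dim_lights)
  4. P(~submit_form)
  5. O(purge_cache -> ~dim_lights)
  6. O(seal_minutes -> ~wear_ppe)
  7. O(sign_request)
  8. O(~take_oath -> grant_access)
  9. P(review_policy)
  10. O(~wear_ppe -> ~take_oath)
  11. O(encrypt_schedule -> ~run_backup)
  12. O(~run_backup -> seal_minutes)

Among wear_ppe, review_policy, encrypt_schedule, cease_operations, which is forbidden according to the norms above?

Premises 3 and 5 are O(~purge_cache -> ~dim_lights) and O(purge_cache -> ~dim_lights); every ideal world satisfies ~purge_cache or purge_cache, so in either case ~dim_lights holds — hence O(~dim_lights).
Premise 1 is O(~dim_lights -> ~grant_access); since O(~dim_lights), deontic closure gives O(~grant_access).
The contrapositive of premise 8 (O(~take_oath -> grant_access)) is O(~grant_access -> take_oath), and O(~grant_access) is already established, so O(take_oath).
Premise 10 is O(~wear_ppe -> ~take_oath); contrapositively O(take_oath -> wear_ppe). Since O(take_oath) holds, K gives O(wear_ppe).
Premise 6, O(seal_minutes -> ~wear_ppe), contraposes to O(wear_ppe -> ~seal_minutes); with O(wear_ppe) we get O(~seal_minutes).
Premise 12, O(~run_backup -> seal_minutes), contraposes to O(~seal_minutes -> run_backup); with O(~seal_minutes) we get O(run_backup).
The contrapositive of premise 11 (O(encrypt_schedule -> ~run_backup)) is O(run_backup -> ~encrypt_schedule), and O(run_backup) is already established, so O(~encrypt_schedule).
So O(~encrypt_schedule) holds, i.e. encrypt_schedule is forbidden. None of the other listed options is forbidden under the premises.

encrypt_schedule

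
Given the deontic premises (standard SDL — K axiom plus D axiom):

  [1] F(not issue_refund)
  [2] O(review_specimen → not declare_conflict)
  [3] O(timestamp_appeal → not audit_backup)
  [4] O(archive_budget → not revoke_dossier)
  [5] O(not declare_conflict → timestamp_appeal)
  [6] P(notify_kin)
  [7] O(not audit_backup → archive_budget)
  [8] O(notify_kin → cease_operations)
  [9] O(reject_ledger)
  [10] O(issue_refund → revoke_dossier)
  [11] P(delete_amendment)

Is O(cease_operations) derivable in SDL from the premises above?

No

Premise 8 is O(notify_kin → cease_operations), but O(notify_kin) is not derivable from the premises (the permission P(notify_kin) asserts only not O(not notify_kin), not O(notify_kin)), so it does not yield O(cease_operations).
No other premise forces O(cease_operations). An ideal world satisfying every premise can still have cease_operations false, so O(cease_operations) is not derivable.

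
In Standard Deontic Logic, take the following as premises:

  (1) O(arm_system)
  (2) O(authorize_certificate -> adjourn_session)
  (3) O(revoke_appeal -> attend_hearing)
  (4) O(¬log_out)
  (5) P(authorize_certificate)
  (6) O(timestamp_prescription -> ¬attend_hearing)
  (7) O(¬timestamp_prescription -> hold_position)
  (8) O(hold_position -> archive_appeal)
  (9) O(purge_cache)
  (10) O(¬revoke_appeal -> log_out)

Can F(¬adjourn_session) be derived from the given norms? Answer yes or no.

Premise 2 is O(authorize_certificate -> adjourn_session), but O(authorize_certificate) is not derivable from the premises (the permission P(authorize_certificate) asserts only ¬O(¬authorize_certificate), not O(authorize_certificate)), so it does not yield O(adjourn_session).
No other premise forces O(adjourn_session). An ideal world satisfying every premise can still have ¬adjourn_session true, so F(¬adjourn_session) is not derivable.

No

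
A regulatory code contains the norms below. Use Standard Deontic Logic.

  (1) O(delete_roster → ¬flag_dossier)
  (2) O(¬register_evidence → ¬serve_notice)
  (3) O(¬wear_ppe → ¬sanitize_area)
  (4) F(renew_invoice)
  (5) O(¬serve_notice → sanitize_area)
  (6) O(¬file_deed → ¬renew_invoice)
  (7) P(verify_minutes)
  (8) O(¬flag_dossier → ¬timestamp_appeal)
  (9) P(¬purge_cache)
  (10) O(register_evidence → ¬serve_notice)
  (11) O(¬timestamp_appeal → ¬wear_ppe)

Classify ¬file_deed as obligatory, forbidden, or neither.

Premise 6 is O(¬file_deed → ¬renew_invoice); even if O(¬renew_invoice) held, inferring O(¬file_deed) would be affirming the consequent — invalid.
No premise or chain of K-axiom applications forces O(¬file_deed), and none forces O(file_deed). So ¬file_deed is neither obligatory nor forbidden under these norms.

Neither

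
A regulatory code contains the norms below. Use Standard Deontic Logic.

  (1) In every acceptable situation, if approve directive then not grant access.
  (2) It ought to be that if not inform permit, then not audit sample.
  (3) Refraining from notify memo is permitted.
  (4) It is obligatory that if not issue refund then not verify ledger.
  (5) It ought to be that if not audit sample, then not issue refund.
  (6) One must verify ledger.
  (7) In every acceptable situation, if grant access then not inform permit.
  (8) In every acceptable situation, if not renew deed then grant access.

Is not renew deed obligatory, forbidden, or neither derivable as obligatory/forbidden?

From premise 6 we have O(verify_ledger).
Premise 4, O(¬issue_refund → ¬verify_ledger), contraposes to O(verify_ledger → issue_refund); with O(verify_ledger) we get O(issue_refund).
Premise 5, O(¬audit_sample → ¬issue_refund), contraposes to O(issue_refund → audit_sample); with O(issue_refund) we get O(audit_sample).
The contrapositive of premise 2 (O(¬inform_permit → ¬audit_sample)) is O(audit_sample → inform_permit), and O(audit_sample) is already established, so O(inform_permit).
Premise 7, O(grant_access → ¬inform_permit), contraposes to O(inform_permit → ¬grant_access); with O(inform_permit) we get O(¬grant_access).
Premise 8, O(¬renew_deed → grant_access), contraposes to O(¬grant_access → renew_deed); with O(¬grant_access) we get O(renew_deed).
Premises 1, 3 do not contribute to this derivation.
Thus O(renew_deed), which is F(¬renew_deed): ¬renew_deed is forbidden.

Forbidden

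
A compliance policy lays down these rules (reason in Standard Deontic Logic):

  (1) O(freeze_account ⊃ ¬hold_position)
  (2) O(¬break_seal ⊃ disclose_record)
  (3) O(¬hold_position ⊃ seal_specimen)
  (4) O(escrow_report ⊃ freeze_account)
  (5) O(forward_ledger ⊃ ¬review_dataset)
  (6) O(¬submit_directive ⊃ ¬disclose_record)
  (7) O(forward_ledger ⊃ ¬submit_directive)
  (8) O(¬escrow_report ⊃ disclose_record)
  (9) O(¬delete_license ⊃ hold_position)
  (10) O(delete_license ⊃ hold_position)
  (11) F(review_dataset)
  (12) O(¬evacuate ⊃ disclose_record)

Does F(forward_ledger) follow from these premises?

Yes

Premises 10 and 9 cover both cases: O(delete_license ⊃ hold_position) and O(¬delete_license ⊃ hold_position). Since delete_license ∨ ¬delete_license is a tautology, O(hold_position) follows.
Premise 1 is O(freeze_account ⊃ ¬hold_position); contrapositively O(hold_position ⊃ ¬freeze_account). Since O(hold_position) holds, K gives O(¬freeze_account).
The contrapositive of premise 4 (O(escrow_report ⊃ freeze_account)) is O(¬freeze_account ⊃ ¬escrow_report), and O(¬freeze_account) is already established, so O(¬escrow_report).
From O(¬escrow_report) and premise 8, O(¬escrow_report ⊃ disclose_record), we obtain O(disclose_record).
Premise 6 is O(¬submit_directive ⊃ ¬disclose_record); contrapositively O(disclose_record ⊃ submit_directive). Since O(disclose_record) holds, K gives O(submit_directive).
Premise 7, O(forward_ledger ⊃ ¬submit_directive), contraposes to O(submit_directive ⊃ ¬forward_ledger); with O(submit_directive) we get O(¬forward_ledger).
Premises 2, 3, 5, 11, 12 do not contribute to this derivation.
So O(¬forward_ledger) holds, i.e. F(forward_ledger). The claim follows.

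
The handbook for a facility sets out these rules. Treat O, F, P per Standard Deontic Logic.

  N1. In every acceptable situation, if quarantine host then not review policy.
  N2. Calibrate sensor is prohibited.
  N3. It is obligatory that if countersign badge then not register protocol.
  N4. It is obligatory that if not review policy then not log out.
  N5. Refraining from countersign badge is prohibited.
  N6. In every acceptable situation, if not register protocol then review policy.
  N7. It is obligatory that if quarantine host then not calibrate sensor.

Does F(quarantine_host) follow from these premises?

Yes

Premise 5 is F(¬countersign_badge), i.e. O(countersign_badge).
Applying K to premise 3 (O(countersign_badge → ¬register_protocol)) and O(countersign_badge) yields O(¬register_protocol).
Applying K to premise 6 (O(¬register_protocol → review_policy)) and O(¬register_protocol) yields O(review_policy).
The contrapositive of premise 1 (O(quarantine_host → ¬review_policy)) is O(review_policy → ¬quarantine_host), and O(review_policy) is already established, so O(¬quarantine_host).
Premises 2, 4, 7 do not contribute to this derivation.
So O(¬quarantine_host) holds, i.e. F(quarantine_host). The claim follows.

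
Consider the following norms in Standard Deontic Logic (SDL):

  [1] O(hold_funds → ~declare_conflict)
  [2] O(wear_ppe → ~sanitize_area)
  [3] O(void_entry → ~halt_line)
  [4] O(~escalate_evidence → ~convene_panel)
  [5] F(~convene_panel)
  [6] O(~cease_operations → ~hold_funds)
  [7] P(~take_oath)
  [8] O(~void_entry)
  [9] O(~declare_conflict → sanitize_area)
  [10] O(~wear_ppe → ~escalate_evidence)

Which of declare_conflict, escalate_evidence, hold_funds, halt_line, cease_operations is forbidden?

hold_funds

Premise 5 is F(~convene_panel), i.e. O(convene_panel).
The contrapositive of premise 4 (O(~escalate_evidence → ~convene_panel)) is O(convene_panel → escalate_evidence), and O(convene_panel) is already established, so O(escalate_evidence).
Premise 10, O(~wear_ppe → ~escalate_evidence), contraposes to O(escalate_evidence → wear_ppe); with O(escalate_evidence) we get O(wear_ppe).
With premise 2, O(wear_ppe → ~sanitize_area), the K-axiom yields O(~sanitize_area).
Premise 9, O(~declare_conflict → sanitize_area), contraposes to O(~sanitize_area → declare_conflict); with O(~sanitize_area) we get O(declare_conflict).
The contrapositive of premise 1 (O(hold_funds → ~declare_conflict)) is O(declare_conflict → ~hold_funds), and O(declare_conflict) is already established, so O(~hold_funds).
So O(~hold_funds) holds, i.e. hold_funds is forbidden. None of the other listed options is forbidden under the premises.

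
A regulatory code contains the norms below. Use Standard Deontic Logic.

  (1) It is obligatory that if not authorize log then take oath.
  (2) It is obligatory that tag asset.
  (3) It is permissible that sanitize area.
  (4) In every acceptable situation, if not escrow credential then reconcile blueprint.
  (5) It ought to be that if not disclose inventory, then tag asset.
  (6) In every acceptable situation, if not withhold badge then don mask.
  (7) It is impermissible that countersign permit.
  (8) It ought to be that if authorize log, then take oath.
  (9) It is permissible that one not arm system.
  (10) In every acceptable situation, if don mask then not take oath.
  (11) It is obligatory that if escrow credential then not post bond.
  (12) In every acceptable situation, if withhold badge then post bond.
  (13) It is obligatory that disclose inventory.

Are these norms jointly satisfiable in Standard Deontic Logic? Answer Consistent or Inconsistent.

Premise 5 is O(¬disclose_inventory → tag_asset); even if O(tag_asset) held, inferring O(¬disclose_inventory) would be affirming the consequent — invalid.
So O(¬disclose_inventory) is not derivable, and the apparent clash with O(disclose_inventory) does not arise.
A world satisfying every obligation exists (e.g. arm_system=false, authorize_log=false, countersign_permit=false, disclose_inventory=true, don_mask=false, escrow_credential=false, post_bond=true, reconcile_blueprint=true, sanitize_area=false, tag_asset=true, take_oath=true, withhold_badge=true); no atom is both obligatory and forbidden, so the set is consistent.

Consistent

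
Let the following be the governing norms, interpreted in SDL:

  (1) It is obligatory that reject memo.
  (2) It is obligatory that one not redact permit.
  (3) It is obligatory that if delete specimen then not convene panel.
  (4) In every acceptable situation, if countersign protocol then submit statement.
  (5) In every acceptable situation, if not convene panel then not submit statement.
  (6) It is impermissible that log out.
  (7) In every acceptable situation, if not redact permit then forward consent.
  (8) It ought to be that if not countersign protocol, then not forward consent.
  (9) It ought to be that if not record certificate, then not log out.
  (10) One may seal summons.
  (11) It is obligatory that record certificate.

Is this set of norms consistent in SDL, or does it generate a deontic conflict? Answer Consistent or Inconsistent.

Premise 9 is O(¬record_certificate → ¬log_out); even if O(¬log_out) held, inferring O(¬record_certificate) would be affirming the consequent — invalid.
So O(¬record_certificate) is not derivable, and the apparent clash with O(record_certificate) does not arise.
A world satisfying every obligation exists (e.g. convene_panel=true, countersign_protocol=true, delete_specimen=false, forward_consent=true, log_out=false, record_certificate=true, redact_permit=false, reject_memo=true, seal_summons=false, submit_statement=true); no atom is both obligatory and forbidden, so the set is consistent.

Consistent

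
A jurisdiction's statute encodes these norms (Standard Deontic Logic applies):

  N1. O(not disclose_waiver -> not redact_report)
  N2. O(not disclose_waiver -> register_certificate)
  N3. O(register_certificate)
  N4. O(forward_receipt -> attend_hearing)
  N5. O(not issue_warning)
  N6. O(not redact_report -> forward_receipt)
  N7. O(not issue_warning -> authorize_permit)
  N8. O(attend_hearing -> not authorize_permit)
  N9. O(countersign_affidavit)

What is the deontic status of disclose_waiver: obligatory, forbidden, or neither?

From premise 5 we have O(not issue_warning).
From O(not issue_warning) and premise 7, O(not issue_warning -> authorize_permit), we obtain O(authorize_permit).
Premise 8 is O(attend_hearing -> not authorize_permit); contrapositively O(authorize_permit -> not attend_hearing). Since O(authorize_permit) holds, K gives O(not attend_hearing).
Premise 4 is O(forward_receipt -> attend_hearing); contrapositively O(not attend_hearing -> not forward_receipt). Since O(not attend_hearing) holds, K gives O(not forward_receipt).
Premise 6 is O(not redact_report -> forward_receipt); contrapositively O(not forward_receipt -> redact_report). Since O(not forward_receipt) holds, K gives O(redact_report).
The contrapositive of premise 1 (O(not disclose_waiver -> not redact_report)) is O(redact_report -> disclose_waiver), and O(redact_report) is already established, so O(disclose_waiver).
Premises 2, 3, 9 do not contribute to this derivation.
Hence disclose_waiver is obligatory.

Obligatory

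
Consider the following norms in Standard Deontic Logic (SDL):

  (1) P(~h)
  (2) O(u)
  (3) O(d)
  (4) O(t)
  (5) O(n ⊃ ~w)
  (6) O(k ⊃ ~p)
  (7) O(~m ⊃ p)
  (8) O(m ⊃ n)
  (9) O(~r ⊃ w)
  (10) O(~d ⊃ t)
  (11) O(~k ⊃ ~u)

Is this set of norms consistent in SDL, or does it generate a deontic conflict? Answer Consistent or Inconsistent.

Premise 10 is O(~d ⊃ t); even if O(t) held, inferring O(~d) would be affirming the consequent — invalid.
So O(~d) is not derivable, and the apparent clash with O(d) does not arise.
A world satisfying every obligation exists (e.g. d=true, h=false, k=true, m=true, n=true, p=false, r=true, t=true, u=true, w=false); no atom is both obligatory and forbidden, so the set is consistent.

Consistent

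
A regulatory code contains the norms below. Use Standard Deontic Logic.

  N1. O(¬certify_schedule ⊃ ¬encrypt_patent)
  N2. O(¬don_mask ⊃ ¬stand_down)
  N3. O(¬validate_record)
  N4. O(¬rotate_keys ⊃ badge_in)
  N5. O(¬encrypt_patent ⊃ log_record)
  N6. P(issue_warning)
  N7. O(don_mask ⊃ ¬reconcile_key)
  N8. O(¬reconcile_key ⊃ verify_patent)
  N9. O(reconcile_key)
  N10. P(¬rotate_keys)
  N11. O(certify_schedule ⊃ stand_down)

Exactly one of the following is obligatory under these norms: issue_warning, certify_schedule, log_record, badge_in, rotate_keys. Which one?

log_record

Premise 9 states O(reconcile_key) outright.
Premise 7, O(don_mask ⊃ ¬reconcile_key), contraposes to O(reconcile_key ⊃ ¬don_mask); with O(reconcile_key) we get O(¬don_mask).
From O(¬don_mask) and premise 2, O(¬don_mask ⊃ ¬stand_down), we obtain O(¬stand_down).
The contrapositive of premise 11 (O(certify_schedule ⊃ stand_down)) is O(¬stand_down ⊃ ¬certify_schedule), and O(¬stand_down) is already established, so O(¬certify_schedule).
From O(¬certify_schedule) and premise 1, O(¬certify_schedule ⊃ ¬encrypt_patent), we obtain O(¬encrypt_patent).
Applying K to premise 5 (O(¬encrypt_patent ⊃ log_record)) and O(¬encrypt_patent) yields O(log_record).
So O(log_record) holds — log_record is obligatory. None of the other listed options is made obligatory by any chain of premises.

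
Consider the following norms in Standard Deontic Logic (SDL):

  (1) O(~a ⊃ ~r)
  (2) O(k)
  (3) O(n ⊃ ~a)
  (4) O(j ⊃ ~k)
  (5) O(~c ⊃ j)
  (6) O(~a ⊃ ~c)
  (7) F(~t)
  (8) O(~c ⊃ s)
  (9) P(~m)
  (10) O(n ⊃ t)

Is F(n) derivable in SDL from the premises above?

Yes

Premise 2 gives O(k).
The contrapositive of premise 4 (O(j ⊃ ~k)) is O(k ⊃ ~j), and O(k) is already established, so O(~j).
Premise 5, O(~c ⊃ j), contraposes to O(~j ⊃ c); with O(~j) we get O(c).
The contrapositive of premise 6 (O(~a ⊃ ~c)) is O(c ⊃ a), and O(c) is already established, so O(a).
Premise 3 is O(n ⊃ ~a); contrapositively O(a ⊃ ~n). Since O(a) holds, K gives O(~n).
Premises 1, 7, 8, 9, 10 do not contribute to this derivation.
So O(~n) holds, i.e. F(n). The claim follows.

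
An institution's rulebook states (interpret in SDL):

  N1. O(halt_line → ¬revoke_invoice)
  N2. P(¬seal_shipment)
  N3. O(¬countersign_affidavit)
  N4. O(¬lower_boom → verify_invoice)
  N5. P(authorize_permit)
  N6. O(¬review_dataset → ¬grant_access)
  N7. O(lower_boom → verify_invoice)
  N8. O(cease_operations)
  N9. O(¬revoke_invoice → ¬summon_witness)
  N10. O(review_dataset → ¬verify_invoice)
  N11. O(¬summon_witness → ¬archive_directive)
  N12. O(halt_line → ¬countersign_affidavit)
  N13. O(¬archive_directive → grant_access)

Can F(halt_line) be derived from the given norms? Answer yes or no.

Yes

By case analysis on lower_boom: premise 7 gives O(lower_boom → verify_invoice) and premise 4 gives O(¬lower_boom → verify_invoice), so O(verify_invoice) either way.
Premise 10 is O(review_dataset → ¬verify_invoice); contrapositively O(verify_invoice → ¬review_dataset). Since O(verify_invoice) holds, K gives O(¬review_dataset).
From O(¬review_dataset) and premise 6, O(¬review_dataset → ¬grant_access), we obtain O(¬grant_access).
The contrapositive of premise 13 (O(¬archive_directive → grant_access)) is O(¬grant_access → archive_directive), and O(¬grant_access) is already established, so O(archive_directive).
Premise 11 is O(¬summon_witness → ¬archive_directive); contrapositively O(archive_directive → summon_witness). Since O(archive_directive) holds, K gives O(summon_witness).
Premise 9, O(¬revoke_invoice → ¬summon_witness), contraposes to O(summon_witness → revoke_invoice); with O(summon_witness) we get O(revoke_invoice).
The contrapositive of premise 1 (O(halt_line → ¬revoke_invoice)) is O(revoke_invoice → ¬halt_line), and O(revoke_invoice) is already established, so O(¬halt_line).
Premises 2, 3, 5, 8, 12 do not contribute to this derivation.
So O(¬halt_line) holds, i.e. F(halt_line). The claim follows.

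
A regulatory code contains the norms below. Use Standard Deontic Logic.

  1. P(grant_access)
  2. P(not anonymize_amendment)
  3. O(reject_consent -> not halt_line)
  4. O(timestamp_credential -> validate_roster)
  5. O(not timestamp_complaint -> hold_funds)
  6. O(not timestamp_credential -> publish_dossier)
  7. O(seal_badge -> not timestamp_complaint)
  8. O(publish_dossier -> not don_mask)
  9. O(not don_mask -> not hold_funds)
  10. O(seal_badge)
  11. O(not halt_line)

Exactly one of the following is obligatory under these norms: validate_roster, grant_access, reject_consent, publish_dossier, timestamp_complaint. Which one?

Premise 10 gives O(seal_badge).
Premise 7 is O(seal_badge -> not timestamp_complaint); since O(seal_badge), deontic closure gives O(not timestamp_complaint).
Premise 5 is O(not timestamp_complaint -> hold_funds); since O(not timestamp_complaint), deontic closure gives O(hold_funds).
Premise 9, O(not don_mask -> not hold_funds), contraposes to O(hold_funds -> don_mask); with O(hold_funds) we get O(don_mask).
Premise 8 is O(publish_dossier -> not don_mask); contrapositively O(don_mask -> not publish_dossier). Since O(don_mask) holds, K gives O(not publish_dossier).
Premise 6 is O(not timestamp_credential -> publish_dossier); contrapositively O(not publish_dossier -> timestamp_credential). Since O(not publish_dossier) holds, K gives O(timestamp_credential).
Applying K to premise 4 (O(timestamp_credential -> validate_roster)) and O(timestamp_credential) yields O(validate_roster).
So O(validate_roster) holds — validate_roster is obligatory. None of the other listed options is made obligatory by any chain of premises.

validate_roster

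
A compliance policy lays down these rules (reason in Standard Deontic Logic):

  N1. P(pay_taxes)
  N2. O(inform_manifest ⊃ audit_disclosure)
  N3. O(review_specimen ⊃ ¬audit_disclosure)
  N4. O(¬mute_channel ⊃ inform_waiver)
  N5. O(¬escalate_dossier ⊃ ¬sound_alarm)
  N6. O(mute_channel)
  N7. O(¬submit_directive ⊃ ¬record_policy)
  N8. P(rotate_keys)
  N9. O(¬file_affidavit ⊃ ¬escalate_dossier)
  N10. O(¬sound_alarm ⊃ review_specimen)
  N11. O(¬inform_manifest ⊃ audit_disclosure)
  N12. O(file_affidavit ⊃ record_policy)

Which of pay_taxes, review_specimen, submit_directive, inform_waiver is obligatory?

submit_directive

By case analysis on inform_manifest: premise 2 gives O(inform_manifest ⊃ audit_disclosure) and premise 11 gives O(¬inform_manifest ⊃ audit_disclosure), so O(audit_disclosure) either way.
Premise 3, O(review_specimen ⊃ ¬audit_disclosure), contraposes to O(audit_disclosure ⊃ ¬review_specimen); with O(audit_disclosure) we get O(¬review_specimen).
The contrapositive of premise 10 (O(¬sound_alarm ⊃ review_specimen)) is O(¬review_specimen ⊃ sound_alarm), and O(¬review_specimen) is already established, so O(sound_alarm).
Premise 5, O(¬escalate_dossier ⊃ ¬sound_alarm), contraposes to O(sound_alarm ⊃ escalate_dossier); with O(sound_alarm) we get O(escalate_dossier).
Premise 9 is O(¬file_affidavit ⊃ ¬escalate_dossier); contrapositively O(escalate_dossier ⊃ file_affidavit). Since O(escalate_dossier) holds, K gives O(file_affidavit).
From O(file_affidavit) and premise 12, O(file_affidavit ⊃ record_policy), we obtain O(record_policy).
The contrapositive of premise 7 (O(¬submit_directive ⊃ ¬record_policy)) is O(record_policy ⊃ submit_directive), and O(record_policy) is already established, so O(submit_directive).
So O(submit_directive) holds — submit_directive is obligatory. None of the other listed options is made obligatory by any chain of premises.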